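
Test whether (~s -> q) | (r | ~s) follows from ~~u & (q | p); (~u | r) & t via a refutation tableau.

Initial set: {(~~u & (q | p)); ((~u | r) & t); ~((~s -> q) | (r | ~s))}.
(~~u & (q | p)): α-rule — add ~~u, (q | p).
((~u | r) & t): α-rule — add (~u | r), t.
~((~s -> q) | (r | ~s)): α-rule — add ~(~s -> q), ~(r | ~s).
~~u: drop double negation, giving u.
~(~s -> q): α-rule — add ~s, ~q.
~(r | ~s): α-rule — add ~r, ~~s.
× closes — contains both s and ~s.
All 1 branch closes.
Every branch closed, so the premises entail the conclusion.

Yes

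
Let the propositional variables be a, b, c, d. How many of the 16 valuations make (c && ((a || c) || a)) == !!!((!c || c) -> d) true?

8

Initial set: {((c && ((a || c) || a)) == !!!((!c || c) -> d))}.
((c && ((a || c) || a)) == !!!((!c || c) -> d)): β-rule — branch into (c && ((a || c) || a)), !!!((!c || c) -> d)  //  !(c && ((a || c) || a)), !!!!((!c || c) -> d).
  branch 1 (add (c && ((a || c) || a)), !!!((!c || c) -> d)):
    (c && ((a || c) || a)): α-rule — add c, ((a || c) || a).
    !!!((!c || c) -> d): drop double negation, giving !((!c || c) -> d).
    !((!c || c) -> d): α-rule — add (!c || c), !d.
    ((a || c) || a): β-rule — branch into (a || c)  //  a.
      branch 1.1 (add (a || c)):
        (!c || c): β-rule — branch into !c  //  c.
          branch 1.1.1 (add !c):
            × closes — contains both c and !c.
          branch 1.1.2 (add c):
            (a || c): β-rule — branch into a  //  c.
              branch 1.1.2.1 (add a):
                ○ open, literals {a=T, c=T, d=F}.
              branch 1.1.2.2 (add c):
                ○ open, literals {c=T, d=F}.
      branch 1.2 (add a):
        (!c || c): β-rule — branch into !c  //  c.
          branch 1.2.1 (add !c):
            × closes — contains both c and !c.
          branch 1.2.2 (add c):
            ○ open, literals {a=T, c=T, d=F}.
  branch 2 (add !(c && ((a || c) || a)), !!!!((!c || c) -> d)):
    !!!!((!c || c) -> d): drop double negation, giving !!((!c || c) -> d).
    !(c && ((a || c) || a)): β-rule — branch into !c  //  !((a || c) || a).
      branch 2.1 (add !c):
        !!((!c || c) -> d): β-rule — branch into !(!c || c)  //  d.
          branch 2.1.1 (add !(!c || c)):
            !(!c || c): α-rule — add !!c, !c.
            × closes — contains both c and !c.
          branch 2.1.2 (add d):
            ○ open, literals {c=F, d=T}.
      branch 2.2 (add !((a || c) || a)):
        !((a || c) || a): α-rule — add !(a || c), !a.
        !(a || c): α-rule — add !a, !c.
        !!((!c || c) -> d): β-rule — branch into !(!c || c)  //  d.
          branch 2.2.1 (add !(!c || c)):
            !(!c || c): α-rule — add !!c, !c.
            × closes — contains both c and !c.
          branch 2.2.2 (add d):
            ○ open, literals {a=F, c=F, d=T}.
4 branches closed, 5 open.
Each open branch fixes some atoms; the unmentioned ones are free. Counting distinct full assignments: branch {a=T, c=T, d=F} (b) contributes 2 new; branch {c=T, d=F} (a, b) contributes 2 new; branch {a=T, c=T, d=F} (b) contributes 0 new; branch {c=F, d=T} (a, b) contributes 4 new; branch {a=F, c=F, d=T} (b) contributes 0 new. Total: 8.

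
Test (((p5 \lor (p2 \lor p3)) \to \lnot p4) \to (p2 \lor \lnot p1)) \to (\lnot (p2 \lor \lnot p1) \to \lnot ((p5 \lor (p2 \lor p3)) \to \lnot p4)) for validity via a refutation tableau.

Valid

Assume the negation and expand:
Initial set: {F ((((p5 \lor (p2 \lor p3)) \to \lnot p4) \to (p2 \lor \lnot p1)) \to (\lnot (p2 \lor \lnot p1) \to \lnot ((p5 \lor (p2 \lor p3)) \to \lnot p4)))}.
F ((((p5 \lor (p2 \lor p3)) \to \lnot p4) \to (p2 \lor \lnot p1)) \to (\lnot (p2 \lor \lnot p1) \to \lnot ((p5 \lor (p2 \lor p3)) \to \lnot p4))): α-rule — add T (((p5 \lor (p2 \lor p3)) \to \lnot p4) \to (p2 \lor \lnot p1)), F (\lnot (p2 \lor \lnot p1) \to \lnot ((p5 \lor (p2 \lor p3)) \to \lnot p4)).
F (\lnot (p2 \lor \lnot p1) \to \lnot ((p5 \lor (p2 \lor p3)) \to \lnot p4)): α-rule — add T \lnot (p2 \lor \lnot p1), F \lnot ((p5 \lor (p2 \lor p3)) \to \lnot p4).
T \lnot (p2 \lor \lnot p1): α-rule — add F p2, F \lnot p1.
T (((p5 \lor (p2 \lor p3)) \to \lnot p4) \to (p2 \lor \lnot p1)): β-rule — branch into F ((p5 \lor (p2 \lor p3)) \to \lnot p4)  //  T (p2 \lor \lnot p1).
  branch 1 (add F ((p5 \lor (p2 \lor p3)) \to \lnot p4)):
    F ((p5 \lor (p2 \lor p3)) \to \lnot p4): α-rule — add T (p5 \lor (p2 \lor p3)), F \lnot p4.
    F \lnot ((p5 \lor (p2 \lor p3)) \to \lnot p4): β-rule — branch into F (p5 \lor (p2 \lor p3))  //  T \lnot p4.
      branch 1.1 (add F (p5 \lor (p2 \lor p3))):
        F (p5 \lor (p2 \lor p3)): α-rule — add F p5, F (p2 \lor p3).
        F (p2 \lor p3): α-rule — add F p2, F p3.
        T (p5 \lor (p2 \lor p3)): β-rule — branch into T p5  //  T (p2 \lor p3).
          branch 1.1.1 (add T p5):
            × closes — contains both p5 and \lnot p5.
          branch 1.1.2 (add T (p2 \lor p3)):
            T (p2 \lor p3): β-rule — branch into T p2  //  T p3.
              branch 1.1.2.1 (add T p2):
                × closes — contains both p2 and \lnot p2.
              branch 1.1.2.2 (add T p3):
                × closes — contains both p3 and \lnot p3.
      branch 1.2 (add T \lnot p4):
        × closes — contains both p4 and \lnot p4.
  branch 2 (add T (p2 \lor \lnot p1)):
    F \lnot ((p5 \lor (p2 \lor p3)) \to \lnot p4): β-rule — branch into F (p5 \lor (p2 \lor p3))  //  T \lnot p4.
      branch 2.1 (add F (p5 \lor (p2 \lor p3))):
        F (p5 \lor (p2 \lor p3)): α-rule — add F p5, F (p2 \lor p3).
        F (p2 \lor p3): α-rule — add F p2, F p3.
        T (p2 \lor \lnot p1): β-rule — branch into T p2  //  T \lnot p1.
          branch 2.1.1 (add T p2):
            × closes — contains both p2 and \lnot p2.
          branch 2.1.2 (add T \lnot p1):
            × closes — contains both p1 and \lnot p1.
      branch 2.2 (add T \lnot p4):
        T (p2 \lor \lnot p1): β-rule — branch into T p2  //  T \lnot p1.
          branch 2.2.1 (add T p2):
            × closes — contains both p2 and \lnot p2.
          branch 2.2.2 (add T \lnot p1):
            × closes — contains both p1 and \lnot p1.
All 8 branches close.
Every branch closed, so the negation is unsatisfiable and the formula is valid.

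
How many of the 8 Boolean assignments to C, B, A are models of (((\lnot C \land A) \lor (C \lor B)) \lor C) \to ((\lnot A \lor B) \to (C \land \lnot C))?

3

Initial set: {((((\lnot C \land A) \lor (C \lor B)) \lor C) \to ((\lnot A \lor B) \to (C \land \lnot C)))}.
((((\lnot C \land A) \lor (C \lor B)) \lor C) \to ((\lnot A \lor B) \to (C \land \lnot C))): β-rule — branch into \lnot (((\lnot C \land A) \lor (C \lor B)) \lor C)  //  ((\lnot A \lor B) \to (C \land \lnot C)).
  branch 1 (add \lnot (((\lnot C \land A) \lor (C \lor B)) \lor C)):
    \lnot (((\lnot C \land A) \lor (C \lor B)) \lor C): α-rule — add \lnot ((\lnot C \land A) \lor (C \lor B)), \lnot C.
    \lnot ((\lnot C \land A) \lor (C \lor B)): α-rule — add \lnot (\lnot C \land A), \lnot (C \lor B).
    \lnot (C \lor B): α-rule — add \lnot C, \lnot B.
    \lnot (\lnot C \land A): β-rule — branch into \lnot \lnot C  //  \lnot A.
      branch 1.1 (add \lnot \lnot C):
        × closes — contains both C and \lnot C.
      branch 1.2 (add \lnot A):
        ○ open, literals {A=0, B=0, C=0}.
  branch 2 (add ((\lnot A \lor B) \to (C \land \lnot C))):
    ((\lnot A \lor B) \to (C \land \lnot C)): β-rule — branch into \lnot (\lnot A \lor B)  //  (C \land \lnot C).
      branch 2.1 (add \lnot (\lnot A \lor B)):
        \lnot (\lnot A \lor B): α-rule — add \lnot \lnot A, \lnot B.
        ○ open, literals {A=1, B=0}.
      branch 2.2 (add (C \land \lnot C)):
        (C \land \lnot C): α-rule — add C, \lnot C.
        × closes — contains both C and \lnot C.
2 branches closed, 2 open.
Each open branch fixes some atoms; the unmentioned ones are free. Counting distinct full assignments: branch {A=0, B=0, C=0} (none free) contributes 1 new; branch {A=1, B=0} (C) contributes 2 new. Total: 3.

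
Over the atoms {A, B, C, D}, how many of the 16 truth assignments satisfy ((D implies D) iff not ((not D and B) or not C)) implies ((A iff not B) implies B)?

14

Initial set: {(((D implies D) iff not ((not D and B) or not C)) implies ((A iff not B) implies B))}.
(((D implies D) iff not ((not D and B) or not C)) implies ((A iff not B) implies B)): β-rule — branch into not ((D implies D) iff not ((not D and B) or not C))  //  ((A iff not B) implies B).
  branch 1 (add not ((D implies D) iff not ((not D and B) or not C))):
    not ((D implies D) iff not ((not D and B) or not C)): β-rule — branch into (D implies D), not not ((not D and B) or not C)  //  not (D implies D), not ((not D and B) or not C).
      branch 1.1 (add (D implies D), not not ((not D and B) or not C)):
        (D implies D): β-rule — branch into not D  //  D.
          branch 1.1.1 (add not D):
            not not ((not D and B) or not C): β-rule — branch into (not D and B)  //  not C.
              branch 1.1.1.1 (add (not D and B)):
                (not D and B): α-rule — add not D, B.
                ○ open, literals {B=1, D=0}.
              branch 1.1.1.2 (add not C):
                ○ open, literals {C=0, D=0}.
          branch 1.1.2 (add D):
            not not ((not D and B) or not C): β-rule — branch into (not D and B)  //  not C.
              branch 1.1.2.1 (add (not D and B)):
                (not D and B): α-rule — add not D, B.
                × closes — contains both D and not D.
              branch 1.1.2.2 (add not C):
                ○ open, literals {C=0, D=1}.
      branch 1.2 (add not (D implies D), not ((not D and B) or not C)):
        not (D implies D): α-rule — add D, not D.
        × closes — contains both D and not D.
  branch 2 (add ((A iff not B) implies B)):
    ((A iff not B) implies B): β-rule — branch into not (A iff not B)  //  B.
      branch 2.1 (add not (A iff not B)):
        not (A iff not B): β-rule — branch into A, not not B  //  not A, not B.
          branch 2.1.1 (add A, not not B):
            ○ open, literals {A=1, B=1}.
          branch 2.1.2 (add not A, not B):
            ○ open, literals {A=0, B=0}.
      branch 2.2 (add B):
        ○ open, literals {B=1}.
2 branches closed, 6 open.
Each open branch fixes some atoms; the unmentioned ones are free. Counting distinct full assignments: branch {B=1, D=0} (A, C) contributes 4 new; branch {C=0, D=0} (A, B) contributes 2 new; branch {C=0, D=1} (A, B) contributes 4 new; branch {A=1, B=1} (C, D) contributes 1 new; branch {A=0, B=0} (C, D) contributes 2 new; branch {B=1} (A, C, D) contributes 1 new. Total: 14.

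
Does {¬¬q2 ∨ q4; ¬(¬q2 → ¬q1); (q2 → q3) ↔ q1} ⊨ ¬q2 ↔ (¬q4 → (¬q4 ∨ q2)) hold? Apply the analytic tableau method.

Initial set: {(¬¬q2 ∨ q4); ¬(¬q2 → ¬q1); ((q2 → q3) ↔ q1); ¬(¬q2 ↔ (¬q4 → (¬q4 ∨ q2)))}.
¬(¬q2 → ¬q1): α-rule — add ¬q2, ¬¬q1.
(¬¬q2 ∨ q4): β-rule — branch into ¬¬q2  //  q4.
  branch 1 (add ¬¬q2):
    ¬¬q2: drop double negation, giving q2.
    × closes — contains both q2 and ¬q2.
  branch 2 (add q4):
    ((q2 → q3) ↔ q1): β-rule — branch into (q2 → q3), q1  //  ¬(q2 → q3), ¬q1.
      branch 2.1 (add (q2 → q3), q1):
        ¬(¬q2 ↔ (¬q4 → (¬q4 ∨ q2))): β-rule — branch into ¬q2, ¬(¬q4 → (¬q4 ∨ q2))  //  ¬¬q2, (¬q4 → (¬q4 ∨ q2)).
          branch 2.1.1 (add ¬q2, ¬(¬q4 → (¬q4 ∨ q2))):
            ¬(¬q4 → (¬q4 ∨ q2)): α-rule — add ¬q4, ¬(¬q4 ∨ q2).
            × closes — contains both q4 and ¬q4.
          branch 2.1.2 (add ¬¬q2, (¬q4 → (¬q4 ∨ q2))):
            × closes — contains both q2 and ¬q2.
      branch 2.2 (add ¬(q2 → q3), ¬q1):
        × closes — contains both q1 and ¬q1.
All 4 branches close.
Every branch closed, so the premises entail the conclusion.

Yes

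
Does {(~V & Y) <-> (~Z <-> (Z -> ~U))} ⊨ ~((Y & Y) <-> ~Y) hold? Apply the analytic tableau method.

Initial set: {((~V & Y) <-> (~Z <-> (Z -> ~U))); ~~((Y & Y) <-> ~Y)}.
((~V & Y) <-> (~Z <-> (Z -> ~U))): β-rule — branch into (~V & Y), (~Z <-> (Z -> ~U))  //  ~(~V & Y), ~(~Z <-> (Z -> ~U)).
  branch 1 (add (~V & Y), (~Z <-> (Z -> ~U))):
    (~V & Y): α-rule — add ~V, Y.
    ~~((Y & Y) <-> ~Y): β-rule — branch into (Y & Y), ~Y  //  ~(Y & Y), ~~Y.
      branch 1.1 (add (Y & Y), ~Y):
        × closes — contains both Y and ~Y.
      branch 1.2 (add ~(Y & Y), ~~Y):
        (~Z <-> (Z -> ~U)): β-rule — branch into ~Z, (Z -> ~U)  //  ~~Z, ~(Z -> ~U).
          branch 1.2.1 (add ~Z, (Z -> ~U)):
            ~(Y & Y): β-rule — branch into ~Y  //  ~Y.
              branch 1.2.1.1 (add ~Y):
                × closes — contains both Y and ~Y.
              branch 1.2.1.2 (add ~Y):
                × closes — contains both Y and ~Y.
          branch 1.2.2 (add ~~Z, ~(Z -> ~U)):
            ~(Z -> ~U): α-rule — add Z, ~~U.
            ~(Y & Y): β-rule — branch into ~Y  //  ~Y.
              branch 1.2.2.1 (add ~Y):
                × closes — contains both Y and ~Y.
              branch 1.2.2.2 (add ~Y):
                × closes — contains both Y and ~Y.
  branch 2 (add ~(~V & Y), ~(~Z <-> (Z -> ~U))):
    ~~((Y & Y) <-> ~Y): β-rule — branch into (Y & Y), ~Y  //  ~(Y & Y), ~~Y.
      branch 2.1 (add (Y & Y), ~Y):
        (Y & Y): α-rule — add Y, Y.
        × closes — contains both Y and ~Y.
      branch 2.2 (add ~(Y & Y), ~~Y):
        ~(~V & Y): β-rule — branch into ~~V  //  ~Y.
          branch 2.2.1 (add ~~V):
            ~(~Z <-> (Z -> ~U)): β-rule — branch into ~Z, ~(Z -> ~U)  //  ~~Z, (Z -> ~U).
              branch 2.2.1.1 (add ~Z, ~(Z -> ~U)):
                ~(Z -> ~U): α-rule — add Z, ~~U.
                × closes — contains both Z and ~Z.
              branch 2.2.1.2 (add ~~Z, (Z -> ~U)):
                ~(Y & Y): β-rule — branch into ~Y  //  ~Y.
                  branch 2.2.1.2.1 (add ~Y):
                    × closes — contains both Y and ~Y.
                  branch 2.2.1.2.2 (add ~Y):
                    × closes — contains both Y and ~Y.
          branch 2.2.2 (add ~Y):
            × closes — contains both Y and ~Y.
All 10 branches close.
Every branch closed, so the premises entail the conclusion.

Yes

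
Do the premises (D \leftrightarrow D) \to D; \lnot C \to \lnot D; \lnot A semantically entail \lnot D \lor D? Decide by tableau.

Initial set: {((D \leftrightarrow D) \to D); (\lnot C \to \lnot D); \lnot A; \lnot (\lnot D \lor D)}.
\lnot (\lnot D \lor D): α-rule — add \lnot \lnot D, \lnot D.
× closes — contains both D and \lnot D.
All 1 branch closes.
Every branch closed, so the premises entail the conclusion.

Yes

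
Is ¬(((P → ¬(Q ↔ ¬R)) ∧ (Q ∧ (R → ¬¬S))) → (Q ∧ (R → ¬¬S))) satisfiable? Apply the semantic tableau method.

Initial set: {¬(((P → ¬(Q ↔ ¬R)) ∧ (Q ∧ (R → ¬¬S))) → (Q ∧ (R → ¬¬S)))}.
¬(((P → ¬(Q ↔ ¬R)) ∧ (Q ∧ (R → ¬¬S))) → (Q ∧ (R → ¬¬S))): α-rule — add ((P → ¬(Q ↔ ¬R)) ∧ (Q ∧ (R → ¬¬S))), ¬(Q ∧ (R → ¬¬S)).
((P → ¬(Q ↔ ¬R)) ∧ (Q ∧ (R → ¬¬S))): α-rule — add (P → ¬(Q ↔ ¬R)), (Q ∧ (R → ¬¬S)).
(Q ∧ (R → ¬¬S)): α-rule — add Q, (R → ¬¬S).
¬(Q ∧ (R → ¬¬S)): β-rule — branch into ¬Q  //  ¬(R → ¬¬S).
  branch 1 (add ¬Q):
    × closes — contains both Q and ¬Q.
  branch 2 (add ¬(R → ¬¬S)):
    ¬(R → ¬¬S): α-rule — add R, ¬¬¬S.
    ¬¬¬S: drop double negation, giving ¬S.
    (P → ¬(Q ↔ ¬R)): β-rule — branch into ¬P  //  ¬(Q ↔ ¬R).
      branch 2.1 (add ¬P):
        (R → ¬¬S): β-rule — branch into ¬R  //  ¬¬S.
          branch 2.1.1 (add ¬R):
            × closes — contains both R and ¬R.
          branch 2.1.2 (add ¬¬S):
            ¬¬S: drop double negation, giving S.
            × closes — contains both S and ¬S.
      branch 2.2 (add ¬(Q ↔ ¬R)):
        (R → ¬¬S): β-rule — branch into ¬R  //  ¬¬S.
          branch 2.2.1 (add ¬R):
            × closes — contains both R and ¬R.
          branch 2.2.2 (add ¬¬S):
            ¬¬S: drop double negation, giving S.
            × closes — contains both S and ¬S.
All 5 branches close.
Every branch closed; the formula is unsatisfiable.

Unsatisfiable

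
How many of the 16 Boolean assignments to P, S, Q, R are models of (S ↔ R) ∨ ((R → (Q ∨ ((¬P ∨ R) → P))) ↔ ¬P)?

Initial set: {T ((S ↔ R) ∨ ((R → (Q ∨ ((¬P ∨ R) → P))) ↔ ¬P))}.
T ((S ↔ R) ∨ ((R → (Q ∨ ((¬P ∨ R) → P))) ↔ ¬P)): β-rule — branch into T (S ↔ R)  //  T ((R → (Q ∨ ((¬P ∨ R) → P))) ↔ ¬P).
  branch 1 (add T (S ↔ R)):
    T (S ↔ R): β-rule — branch into T S, T R  //  F S, F R.
      branch 1.1 (add T S, T R):
        ○ open, literals {R=T, S=T}.
      branch 1.2 (add F S, F R):
        ○ open, literals {R=F, S=F}.
  branch 2 (add T ((R → (Q ∨ ((¬P ∨ R) → P))) ↔ ¬P)):
    T ((R → (Q ∨ ((¬P ∨ R) → P))) ↔ ¬P): β-rule — branch into T (R → (Q ∨ ((¬P ∨ R) → P))), T ¬P  //  F (R → (Q ∨ ((¬P ∨ R) → P))), F ¬P.
      branch 2.1 (add T (R → (Q ∨ ((¬P ∨ R) → P))), T ¬P):
        T (R → (Q ∨ ((¬P ∨ R) → P))): β-rule — branch into F R  //  T (Q ∨ ((¬P ∨ R) → P)).
          branch 2.1.1 (add F R):
            ○ open, literals {P=F, R=F}.
          branch 2.1.2 (add T (Q ∨ ((¬P ∨ R) → P))):
            T (Q ∨ ((¬P ∨ R) → P)): β-rule — branch into T Q  //  T ((¬P ∨ R) → P).
              branch 2.1.2.1 (add T Q):
                ○ open, literals {P=F, Q=T}.
              branch 2.1.2.2 (add T ((¬P ∨ R) → P)):
                T ((¬P ∨ R) → P): β-rule — branch into F (¬P ∨ R)  //  T P.
                  branch 2.1.2.2.1 (add F (¬P ∨ R)):
                    F (¬P ∨ R): α-rule — add F ¬P, F R.
                    × closes — contains both P and ¬P.
                  branch 2.1.2.2.2 (add T P):
                    × closes — contains both P and ¬P.
      branch 2.2 (add F (R → (Q ∨ ((¬P ∨ R) → P))), F ¬P):
        F (R → (Q ∨ ((¬P ∨ R) → P))): α-rule — add T R, F (Q ∨ ((¬P ∨ R) → P)).
        F (Q ∨ ((¬P ∨ R) → P)): α-rule — add F Q, F ((¬P ∨ R) → P).
        F ((¬P ∨ R) → P): α-rule — add T (¬P ∨ R), F P.
        × closes — contains both P and ¬P.
3 branches closed, 4 open.
Each open branch fixes some atoms; the unmentioned ones are free. Counting distinct full assignments: branch {R=T, S=T} (P, Q) contributes 4 new; branch {R=F, S=F} (P, Q) contributes 4 new; branch {P=F, R=F} (S, Q) contributes 2 new; branch {P=F, Q=T} (S, R) contributes 1 new. Total: 11.

11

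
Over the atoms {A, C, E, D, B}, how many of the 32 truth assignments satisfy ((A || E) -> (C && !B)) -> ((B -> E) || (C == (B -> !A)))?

30

Initial set: {(((A || E) -> (C && !B)) -> ((B -> E) || (C == (B -> !A))))}.
(((A || E) -> (C && !B)) -> ((B -> E) || (C == (B -> !A)))): β-rule — branch into !((A || E) -> (C && !B))  //  ((B -> E) || (C == (B -> !A))).
  branch 1 (add !((A || E) -> (C && !B))):
    !((A || E) -> (C && !B)): α-rule — add (A || E), !(C && !B).
    (A || E): β-rule — branch into A  //  E.
      branch 1.1 (add A):
        !(C && !B): β-rule — branch into !C  //  !!B.
          branch 1.1.1 (add !C):
            ○ open, literals {A=true, C=false}.
          branch 1.1.2 (add !!B):
            ○ open, literals {A=true, B=true}.
      branch 1.2 (add E):
        !(C && !B): β-rule — branch into !C  //  !!B.
          branch 1.2.1 (add !C):
            ○ open, literals {C=false, E=true}.
          branch 1.2.2 (add !!B):
            ○ open, literals {B=true, E=true}.
  branch 2 (add ((B -> E) || (C == (B -> !A)))):
    ((B -> E) || (C == (B -> !A))): β-rule — branch into (B -> E)  //  (C == (B -> !A)).
      branch 2.1 (add (B -> E)):
        (B -> E): β-rule — branch into !B  //  E.
          branch 2.1.1 (add !B):
            ○ open, literals {B=false}.
          branch 2.1.2 (add E):
            ○ open, literals {E=true}.
      branch 2.2 (add (C == (B -> !A))):
        (C == (B -> !A)): β-rule — branch into C, (B -> !A)  //  !C, !(B -> !A).
          branch 2.2.1 (add C, (B -> !A)):
            (B -> !A): β-rule — branch into !B  //  !A.
              branch 2.2.1.1 (add !B):
                ○ open, literals {B=false, C=true}.
              branch 2.2.1.2 (add !A):
                ○ open, literals {A=false, C=true}.
          branch 2.2.2 (add !C, !(B -> !A)):
            !(B -> !A): α-rule — add B, !!A.
            ○ open, literals {A=true, B=true, C=false}.
0 branches closed, 9 open.
Each open branch fixes some atoms; the unmentioned ones are free. Counting distinct full assignments: branch {A=true, C=false} (E, D, B) contributes 8 new; branch {A=true, B=true} (C, E, D) contributes 4 new; branch {C=false, E=true} (A, D, B) contributes 4 new; branch {B=true, E=true} (A, C, D) contributes 2 new; branch {B=false} (A, C, E, D) contributes 10 new; branch {E=true} (A, C, D, B) contributes 0 new; branch {B=false, C=true} (A, E, D) contributes 0 new; branch {A=false, C=true} (E, D, B) contributes 2 new; branch {A=true, B=true, C=false} (E, D) contributes 0 new. Total: 30.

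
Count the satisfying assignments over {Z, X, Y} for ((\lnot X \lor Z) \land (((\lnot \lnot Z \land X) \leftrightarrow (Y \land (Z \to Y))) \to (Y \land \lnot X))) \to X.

Initial set: {(((\lnot X \lor Z) \land (((\lnot \lnot Z \land X) \leftrightarrow (Y \land (Z \to Y))) \to (Y \land \lnot X))) \to X)}.
(((\lnot X \lor Z) \land (((\lnot \lnot Z \land X) \leftrightarrow (Y \land (Z \to Y))) \to (Y \land \lnot X))) \to X): β-rule — branch into \lnot ((\lnot X \lor Z) \land (((\lnot \lnot Z \land X) \leftrightarrow (Y \land (Z \to Y))) \to (Y \land \lnot X)))  //  X.
  branch 1 (add \lnot ((\lnot X \lor Z) \land (((\lnot \lnot Z \land X) \leftrightarrow (Y \land (Z \to Y))) \to (Y \land \lnot X)))):
    \lnot ((\lnot X \lor Z) \land (((\lnot \lnot Z \land X) \leftrightarrow (Y \land (Z \to Y))) \to (Y \land \lnot X))): β-rule — branch into \lnot (\lnot X \lor Z)  //  \lnot (((\lnot \lnot Z \land X) \leftrightarrow (Y \land (Z \to Y))) \to (Y \land \lnot X)).
      branch 1.1 (add \lnot (\lnot X \lor Z)):
        \lnot (\lnot X \lor Z): α-rule — add \lnot \lnot X, \lnot Z.
        ○ open, literals {X=true, Z=false}.
      branch 1.2 (add \lnot (((\lnot \lnot Z \land X) \leftrightarrow (Y \land (Z \to Y))) \to (Y \land \lnot X))):
        \lnot (((\lnot \lnot Z \land X) \leftrightarrow (Y \land (Z \to Y))) \to (Y \land \lnot X)): α-rule — add ((\lnot \lnot Z \land X) \leftrightarrow (Y \land (Z \to Y))), \lnot (Y \land \lnot X).
        ((\lnot \lnot Z \land X) \leftrightarrow (Y \land (Z \to Y))): β-rule — branch into (\lnot \lnot Z \land X), (Y \land (Z \to Y))  //  \lnot (\lnot \lnot Z \land X), \lnot (Y \land (Z \to Y)).
          branch 1.2.1 (add (\lnot \lnot Z \land X), (Y \land (Z \to Y))):
            (\lnot \lnot Z \land X): α-rule — add \lnot \lnot Z, X.
            (Y \land (Z \to Y)): α-rule — add Y, (Z \to Y).
            \lnot \lnot Z: drop double negation, giving Z.
            \lnot (Y \land \lnot X): β-rule — branch into \lnot Y  //  \lnot \lnot X.
              branch 1.2.1.1 (add \lnot Y):
                × closes — contains both Y and \lnot Y.
              branch 1.2.1.2 (add \lnot \lnot X):
                (Z \to Y): β-rule — branch into \lnot Z  //  Y.
                  branch 1.2.1.2.1 (add \lnot Z):
                    × closes — contains both Z and \lnot Z.
                  branch 1.2.1.2.2 (add Y):
                    ○ open, literals {X=true, Y=true, Z=true}.
          branch 1.2.2 (add \lnot (\lnot \lnot Z \land X), \lnot (Y \land (Z \to Y))):
            \lnot (Y \land \lnot X): β-rule — branch into \lnot Y  //  \lnot \lnot X.
              branch 1.2.2.1 (add \lnot Y):
                \lnot (\lnot \lnot Z \land X): β-rule — branch into \lnot \lnot \lnot Z  //  \lnot X.
                  branch 1.2.2.1.1 (add \lnot \lnot \lnot Z):
                    \lnot \lnot \lnot Z: drop double negation, giving \lnot Z.
                    \lnot (Y \land (Z \to Y)): β-rule — branch into \lnot Y  //  \lnot (Z \to Y).
                      branch 1.2.2.1.1.1 (add \lnot Y):
                        ○ open, literals {Y=false, Z=false}.
                      branch 1.2.2.1.1.2 (add \lnot (Z \to Y)):
                        \lnot (Z \to Y): α-rule — add Z, \lnot Y.
                        × closes — contains both Z and \lnot Z.
                  branch 1.2.2.1.2 (add \lnot X):
                    \lnot (Y \land (Z \to Y)): β-rule — branch into \lnot Y  //  \lnot (Z \to Y).
                      branch 1.2.2.1.2.1 (add \lnot Y):
                        ○ open, literals {X=false, Y=false}.
                      branch 1.2.2.1.2.2 (add \lnot (Z \to Y)):
                        \lnot (Z \to Y): α-rule — add Z, \lnot Y.
                        ○ open, literals {X=false, Y=false, Z=true}.
              branch 1.2.2.2 (add \lnot \lnot X):
                \lnot (\lnot \lnot Z \land X): β-rule — branch into \lnot \lnot \lnot Z  //  \lnot X.
                  branch 1.2.2.2.1 (add \lnot \lnot \lnot Z):
                    \lnot \lnot \lnot Z: drop double negation, giving \lnot Z.
                    \lnot (Y \land (Z \to Y)): β-rule — branch into \lnot Y  //  \lnot (Z \to Y).
                      branch 1.2.2.2.1.1 (add \lnot Y):
                        ○ open, literals {X=true, Y=false, Z=false}.
                      branch 1.2.2.2.1.2 (add \lnot (Z \to Y)):
                        \lnot (Z \to Y): α-rule — add Z, \lnot Y.
                        × closes — contains both Z and \lnot Z.
                  branch 1.2.2.2.2 (add \lnot X):
                    × closes — contains both X and \lnot X.
  branch 2 (add X):
    ○ open, literals {X=true}.
5 branches closed, 7 open.
Each open branch fixes some atoms; the unmentioned ones are free. Counting distinct full assignments: branch {X=true, Z=false} (Y) contributes 2 new; branch {X=true, Y=true, Z=true} (none free) contributes 1 new; branch {Y=false, Z=false} (X) contributes 1 new; branch {X=false, Y=false} (Z) contributes 1 new; branch {X=false, Y=false, Z=true} (none free) contributes 0 new; branch {X=true, Y=false, Z=false} (none free) contributes 0 new; branch {X=true} (Z, Y) contributes 1 new. Total: 6.

6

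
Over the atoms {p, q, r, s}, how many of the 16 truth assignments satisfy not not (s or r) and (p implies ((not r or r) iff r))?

Initial set: {(not not (s or r) and (p implies ((not r or r) iff r)))}.
(not not (s or r) and (p implies ((not r or r) iff r))): α-rule — add not not (s or r), (p implies ((not r or r) iff r)).
not not (s or r): drop double negation, giving (s or r).
(p implies ((not r or r) iff r)): β-rule — branch into not p  //  ((not r or r) iff r).
  branch 1 (add not p):
    (s or r): β-rule — branch into s  //  r.
      branch 1.1 (add s):
        ○ open, literals {p=F, s=T}.
      branch 1.2 (add r):
        ○ open, literals {p=F, r=T}.
  branch 2 (add ((not r or r) iff r)):
    (s or r): β-rule — branch into s  //  r.
      branch 2.1 (add s):
        ((not r or r) iff r): β-rule — branch into (not r or r), r  //  not (not r or r), not r.
          branch 2.1.1 (add (not r or r), r):
            (not r or r): β-rule — branch into not r  //  r.
              branch 2.1.1.1 (add not r):
                × closes — contains both r and not r.
              branch 2.1.1.2 (add r):
                ○ open, literals {r=T, s=T}.
          branch 2.1.2 (add not (not r or r), not r):
            not (not r or r): α-rule — add not not r, not r.
            × closes — contains both r and not r.
      branch 2.2 (add r):
        ((not r or r) iff r): β-rule — branch into (not r or r), r  //  not (not r or r), not r.
          branch 2.2.1 (add (not r or r), r):
            (not r or r): β-rule — branch into not r  //  r.
              branch 2.2.1.1 (add not r):
                × closes — contains both r and not r.
              branch 2.2.1.2 (add r):
                ○ open, literals {r=T}.
          branch 2.2.2 (add not (not r or r), not r):
            × closes — contains both r and not r.
4 branches closed, 4 open.
Each open branch fixes some atoms; the unmentioned ones are free. Counting distinct full assignments: branch {p=F, s=T} (q, r) contributes 4 new; branch {p=F, r=T} (q, s) contributes 2 new; branch {r=T, s=T} (p, q) contributes 2 new; branch {r=T} (p, q, s) contributes 2 new. Total: 10.

10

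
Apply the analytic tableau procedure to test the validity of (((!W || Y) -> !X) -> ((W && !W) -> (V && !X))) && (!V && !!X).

Assume the negation and expand:
Initial set: {!((((!W || Y) -> !X) -> ((W && !W) -> (V && !X))) && (!V && !!X))}.
!((((!W || Y) -> !X) -> ((W && !W) -> (V && !X))) && (!V && !!X)): β-rule — branch into !(((!W || Y) -> !X) -> ((W && !W) -> (V && !X)))  //  !(!V && !!X).
  branch 1 (add !(((!W || Y) -> !X) -> ((W && !W) -> (V && !X)))):
    !(((!W || Y) -> !X) -> ((W && !W) -> (V && !X))): α-rule — add ((!W || Y) -> !X), !((W && !W) -> (V && !X)).
    !((W && !W) -> (V && !X)): α-rule — add (W && !W), !(V && !X).
    (W && !W): α-rule — add W, !W.
    × closes — contains both W and !W.
  branch 2 (add !(!V && !!X)):
    !(!V && !!X): β-rule — branch into !!V  //  !!!X.
      branch 2.1 (add !!V):
        ○ open, literals {V=T}.
      branch 2.2 (add !!!X):
        !!!X: drop double negation, giving !X.
        ○ open, literals {X=F}.
1 branch closed, 2 open.
An open branch gives a countermodel: V=T (unmentioned atoms arbitrary); under it the original formula is false.

Not valid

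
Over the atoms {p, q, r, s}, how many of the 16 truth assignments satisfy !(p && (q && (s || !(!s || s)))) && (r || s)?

Initial set: {T (!(p && (q && (s || !(!s || s)))) && (r || s))}.
T (!(p && (q && (s || !(!s || s)))) && (r || s)): α-rule — add T !(p && (q && (s || !(!s || s)))), T (r || s).
T !(p && (q && (s || !(!s || s)))): β-rule — branch into F p  //  F (q && (s || !(!s || s))).
  branch 1 (add F p):
    T (r || s): β-rule — branch into T r  //  T s.
      branch 1.1 (add T r):
        ○ open, literals {p=0, r=1}.
      branch 1.2 (add T s):
        ○ open, literals {p=0, s=1}.
  branch 2 (add F (q && (s || !(!s || s)))):
    T (r || s): β-rule — branch into T r  //  T s.
      branch 2.1 (add T r):
        F (q && (s || !(!s || s))): β-rule — branch into F q  //  F (s || !(!s || s)).
          branch 2.1.1 (add F q):
            ○ open, literals {q=0, r=1}.
          branch 2.1.2 (add F (s || !(!s || s))):
            F (s || !(!s || s)): α-rule — add F s, F !(!s || s).
            F !(!s || s): β-rule — branch into T !s  //  T s.
              branch 2.1.2.1 (add T !s):
                ○ open, literals {r=1, s=0}.
              branch 2.1.2.2 (add T s):
                × closes — contains both s and !s.
      branch 2.2 (add T s):
        F (q && (s || !(!s || s))): β-rule — branch into F q  //  F (s || !(!s || s)).
          branch 2.2.1 (add F q):
            ○ open, literals {q=0, s=1}.
          branch 2.2.2 (add F (s || !(!s || s))):
            F (s || !(!s || s)): α-rule — add F s, F !(!s || s).
            × closes — contains both s and !s.
2 branches closed, 5 open.
Each open branch fixes some atoms; the unmentioned ones are free. Counting distinct full assignments: branch {p=0, r=1} (q, s) contributes 4 new; branch {p=0, s=1} (q, r) contributes 2 new; branch {q=0, r=1} (p, s) contributes 2 new; branch {r=1, s=0} (p, q) contributes 1 new; branch {q=0, s=1} (p, r) contributes 1 new. Total: 10.

10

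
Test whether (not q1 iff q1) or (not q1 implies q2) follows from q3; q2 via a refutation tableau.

Initial set: {q3; q2; not ((not q1 iff q1) or (not q1 implies q2))}.
not ((not q1 iff q1) or (not q1 implies q2)): α-rule — add not (not q1 iff q1), not (not q1 implies q2).
not (not q1 implies q2): α-rule — add not q1, not q2.
× closes — contains both q2 and not q2.
All 1 branch closes.
Every branch closed, so the premises entail the conclusion.

Yes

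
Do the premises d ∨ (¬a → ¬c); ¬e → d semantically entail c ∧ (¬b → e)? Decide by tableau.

No

Initial set: {(d ∨ (¬a → ¬c)); (¬e → d); ¬(c ∧ (¬b → e))}.
(d ∨ (¬a → ¬c)): β-rule — branch into d  //  (¬a → ¬c).
  branch 1 (add d):
    (¬e → d): β-rule — branch into ¬¬e  //  d.
      branch 1.1 (add ¬¬e):
        ¬(c ∧ (¬b → e)): β-rule — branch into ¬c  //  ¬(¬b → e).
          branch 1.1.1 (add ¬c):
            ○ open, literals {c=F, d=T, e=T}.
          branch 1.1.2 (add ¬(¬b → e)):
            ¬(¬b → e): α-rule — add ¬b, ¬e.
            × closes — contains both e and ¬e.
      branch 1.2 (add d):
        ¬(c ∧ (¬b → e)): β-rule — branch into ¬c  //  ¬(¬b → e).
          branch 1.2.1 (add ¬c):
            ○ open, literals {c=F, d=T}.
          branch 1.2.2 (add ¬(¬b → e)):
            ¬(¬b → e): α-rule — add ¬b, ¬e.
            ○ open, literals {b=F, d=T, e=F}.
  branch 2 (add (¬a → ¬c)):
    (¬e → d): β-rule — branch into ¬¬e  //  d.
      branch 2.1 (add ¬¬e):
        ¬(c ∧ (¬b → e)): β-rule — branch into ¬c  //  ¬(¬b → e).
          branch 2.1.1 (add ¬c):
            (¬a → ¬c): β-rule — branch into ¬¬a  //  ¬c.
              branch 2.1.1.1 (add ¬¬a):
                ○ open, literals {a=T, c=F, e=T}.
              branch 2.1.1.2 (add ¬c):
                ○ open, literals {c=F, e=T}.
          branch 2.1.2 (add ¬(¬b → e)):
            ¬(¬b → e): α-rule — add ¬b, ¬e.
            × closes — contains both e and ¬e.
      branch 2.2 (add d):
        ¬(c ∧ (¬b → e)): β-rule — branch into ¬c  //  ¬(¬b → e).
          branch 2.2.1 (add ¬c):
            (¬a → ¬c): β-rule — branch into ¬¬a  //  ¬c.
              branch 2.2.1.1 (add ¬¬a):
                ○ open, literals {a=T, c=F, d=T}.
              branch 2.2.1.2 (add ¬c):
                ○ open, literals {c=F, d=T}.
          branch 2.2.2 (add ¬(¬b → e)):
            ¬(¬b → e): α-rule — add ¬b, ¬e.
            (¬a → ¬c): β-rule — branch into ¬¬a  //  ¬c.
              branch 2.2.2.1 (add ¬¬a):
                ○ open, literals {a=T, b=F, d=T, e=F}.
              branch 2.2.2.2 (add ¬c):
                ○ open, literals {b=F, c=F, d=T, e=F}.
2 branches closed, 9 open.
An open branch gives a countermodel: c=F, d=T, e=T (unmentioned atoms arbitrary); the premises hold there but the conclusion fails.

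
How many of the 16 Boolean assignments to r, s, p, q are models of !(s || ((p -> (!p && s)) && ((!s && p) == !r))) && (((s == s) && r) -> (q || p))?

6

Initial set: {(!(s || ((p -> (!p && s)) && ((!s && p) == !r))) && (((s == s) && r) -> (q || p)))}.
(!(s || ((p -> (!p && s)) && ((!s && p) == !r))) && (((s == s) && r) -> (q || p))): α-rule — add !(s || ((p -> (!p && s)) && ((!s && p) == !r))), (((s == s) && r) -> (q || p)).
!(s || ((p -> (!p && s)) && ((!s && p) == !r))): α-rule — add !s, !((p -> (!p && s)) && ((!s && p) == !r)).
(((s == s) && r) -> (q || p)): β-rule — branch into !((s == s) && r)  //  (q || p).
  branch 1 (add !((s == s) && r)):
    !((p -> (!p && s)) && ((!s && p) == !r)): β-rule — branch into !(p -> (!p && s))  //  !((!s && p) == !r).
      branch 1.1 (add !(p -> (!p && s))):
        !(p -> (!p && s)): α-rule — add p, !(!p && s).
        !((s == s) && r): β-rule — branch into !(s == s)  //  !r.
          branch 1.1.1 (add !(s == s)):
            !(!p && s): β-rule — branch into !!p  //  !s.
              branch 1.1.1.1 (add !!p):
                !(s == s): β-rule — branch into s, !s  //  !s, s.
                  branch 1.1.1.1.1 (add s, !s):
                    × closes — contains both s and !s.
                  branch 1.1.1.1.2 (add !s, s):
                    × closes — contains both s and !s.
              branch 1.1.1.2 (add !s):
                !(s == s): β-rule — branch into s, !s  //  !s, s.
                  branch 1.1.1.2.1 (add s, !s):
                    × closes — contains both s and !s.
                  branch 1.1.1.2.2 (add !s, s):
                    × closes — contains both s and !s.
          branch 1.1.2 (add !r):
            !(!p && s): β-rule — branch into !!p  //  !s.
              branch 1.1.2.1 (add !!p):
                ○ open, literals {p=true, r=false, s=false}.
              branch 1.1.2.2 (add !s):
                ○ open, literals {p=true, r=false, s=false}.
      branch 1.2 (add !((!s && p) == !r)):
        !((s == s) && r): β-rule — branch into !(s == s)  //  !r.
          branch 1.2.1 (add !(s == s)):
            !((!s && p) == !r): β-rule — branch into (!s && p), !!r  //  !(!s && p), !r.
              branch 1.2.1.1 (add (!s && p), !!r):
                (!s && p): α-rule — add !s, p.
                !(s == s): β-rule — branch into s, !s  //  !s, s.
                  branch 1.2.1.1.1 (add s, !s):
                    × closes — contains both s and !s.
                  branch 1.2.1.1.2 (add !s, s):
                    × closes — contains both s and !s.
              branch 1.2.1.2 (add !(!s && p), !r):
                !(s == s): β-rule — branch into s, !s  //  !s, s.
                  branch 1.2.1.2.1 (add s, !s):
                    × closes — contains both s and !s.
                  branch 1.2.1.2.2 (add !s, s):
                    × closes — contains both s and !s.
          branch 1.2.2 (add !r):
            !((!s && p) == !r): β-rule — branch into (!s && p), !!r  //  !(!s && p), !r.
              branch 1.2.2.1 (add (!s && p), !!r):
                × closes — contains both r and !r.
              branch 1.2.2.2 (add !(!s && p), !r):
                !(!s && p): β-rule — branch into !!s  //  !p.
                  branch 1.2.2.2.1 (add !!s):
                    × closes — contains both s and !s.
                  branch 1.2.2.2.2 (add !p):
                    ○ open, literals {p=false, r=false, s=false}.
  branch 2 (add (q || p)):
    !((p -> (!p && s)) && ((!s && p) == !r)): β-rule — branch into !(p -> (!p && s))  //  !((!s && p) == !r).
      branch 2.1 (add !(p -> (!p && s))):
        !(p -> (!p && s)): α-rule — add p, !(!p && s).
        (q || p): β-rule — branch into q  //  p.
          branch 2.1.1 (add q):
            !(!p && s): β-rule — branch into !!p  //  !s.
              branch 2.1.1.1 (add !!p):
                ○ open, literals {p=true, q=true, s=false}.
              branch 2.1.1.2 (add !s):
                ○ open, literals {p=true, q=true, s=false}.
          branch 2.1.2 (add p):
            !(!p && s): β-rule — branch into !!p  //  !s.
              branch 2.1.2.1 (add !!p):
                ○ open, literals {p=true, s=false}.
              branch 2.1.2.2 (add !s):
                ○ open, literals {p=true, s=false}.
      branch 2.2 (add !((!s && p) == !r)):
        (q || p): β-rule — branch into q  //  p.
          branch 2.2.1 (add q):
            !((!s && p) == !r): β-rule — branch into (!s && p), !!r  //  !(!s && p), !r.
              branch 2.2.1.1 (add (!s && p), !!r):
                (!s && p): α-rule — add !s, p.
                ○ open, literals {p=true, q=true, r=true, s=false}.
              branch 2.2.1.2 (add !(!s && p), !r):
                !(!s && p): β-rule — branch into !!s  //  !p.
                  branch 2.2.1.2.1 (add !!s):
                    × closes — contains both s and !s.
                  branch 2.2.1.2.2 (add !p):
                    ○ open, literals {p=false, q=true, r=false, s=false}.
          branch 2.2.2 (add p):
            !((!s && p) == !r): β-rule — branch into (!s && p), !!r  //  !(!s && p), !r.
              branch 2.2.2.1 (add (!s && p), !!r):
                (!s && p): α-rule — add !s, p.
                ○ open, literals {p=true, r=true, s=false}.
              branch 2.2.2.2 (add !(!s && p), !r):
                !(!s && p): β-rule — branch into !!s  //  !p.
                  branch 2.2.2.2.1 (add !!s):
                    × closes — contains both s and !s.
                  branch 2.2.2.2.2 (add !p):
                    × closes — contains both p and !p.
13 branches closed, 10 open.
Each open branch fixes some atoms; the unmentioned ones are free. Counting distinct full assignments: branch {p=true, r=false, s=false} (q) contributes 2 new; branch {p=true, r=false, s=false} (q) contributes 0 new; branch {p=false, r=false, s=false} (q) contributes 2 new; branch {p=true, q=true, s=false} (r) contributes 1 new; branch {p=true, q=true, s=false} (r) contributes 0 new; branch {p=true, s=false} (r, q) contributes 1 new; branch {p=true, s=false} (r, q) contributes 0 new; branch {p=true, q=true, r=true, s=false} (none free) contributes 0 new; branch {p=false, q=true, r=false, s=false} (none free) contributes 0 new; branch {p=true, r=true, s=false} (q) contributes 0 new. Total: 6.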